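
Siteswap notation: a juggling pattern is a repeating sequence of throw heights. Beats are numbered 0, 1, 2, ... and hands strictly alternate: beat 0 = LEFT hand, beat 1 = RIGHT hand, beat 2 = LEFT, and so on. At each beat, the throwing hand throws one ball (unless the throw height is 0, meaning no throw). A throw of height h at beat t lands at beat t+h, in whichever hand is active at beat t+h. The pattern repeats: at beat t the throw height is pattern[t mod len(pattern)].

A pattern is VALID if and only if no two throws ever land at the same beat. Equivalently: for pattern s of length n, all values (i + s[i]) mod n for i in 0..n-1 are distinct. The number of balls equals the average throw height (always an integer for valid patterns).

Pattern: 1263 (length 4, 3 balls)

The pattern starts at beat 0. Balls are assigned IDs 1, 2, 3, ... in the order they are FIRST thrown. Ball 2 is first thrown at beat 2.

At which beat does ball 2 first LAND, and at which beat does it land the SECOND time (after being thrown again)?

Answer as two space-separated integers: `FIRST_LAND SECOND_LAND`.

Answer: 8 9

Derivation:
Beat 0 (L): throw ball1 h=1 -> lands@1:R; in-air after throw: [b1@1:R]
Beat 1 (R): throw ball1 h=2 -> lands@3:R; in-air after throw: [b1@3:R]
Beat 2 (L): throw ball2 h=6 -> lands@8:L; in-air after throw: [b1@3:R b2@8:L]
Beat 3 (R): throw ball1 h=3 -> lands@6:L; in-air after throw: [b1@6:L b2@8:L]
Beat 4 (L): throw ball3 h=1 -> lands@5:R; in-air after throw: [b3@5:R b1@6:L b2@8:L]
Beat 5 (R): throw ball3 h=2 -> lands@7:R; in-air after throw: [b1@6:L b3@7:R b2@8:L]
Beat 6 (L): throw ball1 h=6 -> lands@12:L; in-air after throw: [b3@7:R b2@8:L b1@12:L]
Beat 7 (R): throw ball3 h=3 -> lands@10:L; in-air after throw: [b2@8:L b3@10:L b1@12:L]
Beat 8 (L): throw ball2 h=1 -> lands@9:R; in-air after throw: [b2@9:R b3@10:L b1@12:L]
Beat 9 (R): throw ball2 h=2 -> lands@11:R; in-air after throw: [b3@10:L b2@11:R b1@12:L]
Ball 2: thrown@2 h=6 -> first land @8; rethrown@8 h=1 -> second land @9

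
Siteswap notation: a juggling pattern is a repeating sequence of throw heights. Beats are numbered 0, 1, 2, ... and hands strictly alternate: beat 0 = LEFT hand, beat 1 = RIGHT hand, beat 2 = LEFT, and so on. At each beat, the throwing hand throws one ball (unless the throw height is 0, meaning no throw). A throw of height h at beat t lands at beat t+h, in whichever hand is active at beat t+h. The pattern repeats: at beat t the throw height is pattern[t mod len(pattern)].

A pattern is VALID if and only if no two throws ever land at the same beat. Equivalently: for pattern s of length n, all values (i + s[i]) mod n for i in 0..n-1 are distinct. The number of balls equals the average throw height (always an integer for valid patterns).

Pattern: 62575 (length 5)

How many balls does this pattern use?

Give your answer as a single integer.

Pattern = [6, 2, 5, 7, 5], length n = 5
  position 0: throw height = 6, running sum = 6
  position 1: throw height = 2, running sum = 8
  position 2: throw height = 5, running sum = 13
  position 3: throw height = 7, running sum = 20
  position 4: throw height = 5, running sum = 25
Total sum = 25; balls = sum / n = 25 / 5 = 5

Answer: 5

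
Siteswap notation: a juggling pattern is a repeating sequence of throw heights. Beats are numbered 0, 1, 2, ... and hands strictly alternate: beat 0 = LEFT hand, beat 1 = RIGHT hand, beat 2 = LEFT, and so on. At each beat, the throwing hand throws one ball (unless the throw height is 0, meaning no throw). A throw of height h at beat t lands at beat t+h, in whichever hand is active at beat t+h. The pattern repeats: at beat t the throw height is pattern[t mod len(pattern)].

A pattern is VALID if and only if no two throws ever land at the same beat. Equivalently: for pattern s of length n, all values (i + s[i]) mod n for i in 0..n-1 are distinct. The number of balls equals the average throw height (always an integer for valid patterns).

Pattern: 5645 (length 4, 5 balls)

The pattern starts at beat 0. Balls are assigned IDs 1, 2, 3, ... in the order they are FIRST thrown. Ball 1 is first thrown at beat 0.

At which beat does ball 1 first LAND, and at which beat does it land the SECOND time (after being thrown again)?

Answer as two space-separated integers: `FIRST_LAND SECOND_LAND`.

Beat 0 (L): throw ball1 h=5 -> lands@5:R; in-air after throw: [b1@5:R]
Beat 1 (R): throw ball2 h=6 -> lands@7:R; in-air after throw: [b1@5:R b2@7:R]
Beat 2 (L): throw ball3 h=4 -> lands@6:L; in-air after throw: [b1@5:R b3@6:L b2@7:R]
Beat 3 (R): throw ball4 h=5 -> lands@8:L; in-air after throw: [b1@5:R b3@6:L b2@7:R b4@8:L]
Beat 4 (L): throw ball5 h=5 -> lands@9:R; in-air after throw: [b1@5:R b3@6:L b2@7:R b4@8:L b5@9:R]
Beat 5 (R): throw ball1 h=6 -> lands@11:R; in-air after throw: [b3@6:L b2@7:R b4@8:L b5@9:R b1@11:R]
Beat 6 (L): throw ball3 h=4 -> lands@10:L; in-air after throw: [b2@7:R b4@8:L b5@9:R b3@10:L b1@11:R]
Beat 7 (R): throw ball2 h=5 -> lands@12:L; in-air after throw: [b4@8:L b5@9:R b3@10:L b1@11:R b2@12:L]
Beat 8 (L): throw ball4 h=5 -> lands@13:R; in-air after throw: [b5@9:R b3@10:L b1@11:R b2@12:L b4@13:R]
Beat 9 (R): throw ball5 h=6 -> lands@15:R; in-air after throw: [b3@10:L b1@11:R b2@12:L b4@13:R b5@15:R]
Beat 10 (L): throw ball3 h=4 -> lands@14:L; in-air after throw: [b1@11:R b2@12:L b4@13:R b3@14:L b5@15:R]
Beat 11 (R): throw ball1 h=5 -> lands@16:L; in-air after throw: [b2@12:L b4@13:R b3@14:L b5@15:R b1@16:L]
Ball 1: thrown@0 h=5 -> first land @5; rethrown@5 h=6 -> second land @11

Answer: 5 11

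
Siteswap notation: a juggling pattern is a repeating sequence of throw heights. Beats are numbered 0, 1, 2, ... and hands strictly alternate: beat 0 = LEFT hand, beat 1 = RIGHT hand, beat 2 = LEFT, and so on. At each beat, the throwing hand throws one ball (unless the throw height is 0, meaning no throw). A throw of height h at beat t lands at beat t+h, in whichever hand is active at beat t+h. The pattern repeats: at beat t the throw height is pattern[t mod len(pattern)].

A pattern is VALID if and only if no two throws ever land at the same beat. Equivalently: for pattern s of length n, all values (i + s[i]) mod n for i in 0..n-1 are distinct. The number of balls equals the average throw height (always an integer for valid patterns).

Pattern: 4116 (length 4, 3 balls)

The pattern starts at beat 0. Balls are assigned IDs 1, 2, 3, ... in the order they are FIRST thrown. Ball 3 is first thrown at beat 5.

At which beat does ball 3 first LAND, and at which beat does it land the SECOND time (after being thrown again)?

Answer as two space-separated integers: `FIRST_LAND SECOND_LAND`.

Beat 0 (L): throw ball1 h=4 -> lands@4:L; in-air after throw: [b1@4:L]
Beat 1 (R): throw ball2 h=1 -> lands@2:L; in-air after throw: [b2@2:L b1@4:L]
Beat 2 (L): throw ball2 h=1 -> lands@3:R; in-air after throw: [b2@3:R b1@4:L]
Beat 3 (R): throw ball2 h=6 -> lands@9:R; in-air after throw: [b1@4:L b2@9:R]
Beat 4 (L): throw ball1 h=4 -> lands@8:L; in-air after throw: [b1@8:L b2@9:R]
Beat 5 (R): throw ball3 h=1 -> lands@6:L; in-air after throw: [b3@6:L b1@8:L b2@9:R]
Beat 6 (L): throw ball3 h=1 -> lands@7:R; in-air after throw: [b3@7:R b1@8:L b2@9:R]
Beat 7 (R): throw ball3 h=6 -> lands@13:R; in-air after throw: [b1@8:L b2@9:R b3@13:R]
Ball 3: thrown@5 h=1 -> first land @6; rethrown@6 h=1 -> second land @7

Answer: 6 7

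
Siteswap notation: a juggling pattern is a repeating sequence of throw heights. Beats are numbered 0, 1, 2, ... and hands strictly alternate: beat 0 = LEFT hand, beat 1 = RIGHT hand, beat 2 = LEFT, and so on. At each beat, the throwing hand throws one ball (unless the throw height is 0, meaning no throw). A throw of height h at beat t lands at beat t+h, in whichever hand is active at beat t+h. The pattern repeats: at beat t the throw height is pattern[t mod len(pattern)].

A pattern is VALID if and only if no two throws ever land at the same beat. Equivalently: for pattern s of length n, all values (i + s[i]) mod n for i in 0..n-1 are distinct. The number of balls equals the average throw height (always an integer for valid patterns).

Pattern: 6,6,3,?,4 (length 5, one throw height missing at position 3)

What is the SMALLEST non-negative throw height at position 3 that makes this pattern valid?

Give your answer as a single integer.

i=0: (0 + 6) mod 5 = 1
i=1: (1 + 6) mod 5 = 2
i=2: (2 + 3) mod 5 = 0
i=3: s[i]=? (unknown)
i=4: (4 + 4) mod 5 = 3
Known residues: [0, 1, 2, 3]; need a permutation of 0..4, so missing residue r = 4
Need (3 + s) mod 5 = 4; smallest s = (4 - 3) mod 5 = 1

Answer: 1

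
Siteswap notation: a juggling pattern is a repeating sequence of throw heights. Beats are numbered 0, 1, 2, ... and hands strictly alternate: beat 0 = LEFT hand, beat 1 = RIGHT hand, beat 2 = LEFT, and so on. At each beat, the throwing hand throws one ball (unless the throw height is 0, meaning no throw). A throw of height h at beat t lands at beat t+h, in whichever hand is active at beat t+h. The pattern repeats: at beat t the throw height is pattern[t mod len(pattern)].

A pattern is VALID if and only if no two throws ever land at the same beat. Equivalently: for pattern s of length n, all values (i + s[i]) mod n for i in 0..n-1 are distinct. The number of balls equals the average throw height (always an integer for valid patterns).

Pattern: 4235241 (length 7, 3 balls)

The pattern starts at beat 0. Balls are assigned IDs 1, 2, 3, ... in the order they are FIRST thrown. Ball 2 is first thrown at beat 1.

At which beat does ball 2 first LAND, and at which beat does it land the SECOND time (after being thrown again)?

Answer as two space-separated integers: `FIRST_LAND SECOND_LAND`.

Answer: 3 8

Derivation:
Beat 0 (L): throw ball1 h=4 -> lands@4:L; in-air after throw: [b1@4:L]
Beat 1 (R): throw ball2 h=2 -> lands@3:R; in-air after throw: [b2@3:R b1@4:L]
Beat 2 (L): throw ball3 h=3 -> lands@5:R; in-air after throw: [b2@3:R b1@4:L b3@5:R]
Beat 3 (R): throw ball2 h=5 -> lands@8:L; in-air after throw: [b1@4:L b3@5:R b2@8:L]
Beat 4 (L): throw ball1 h=2 -> lands@6:L; in-air after throw: [b3@5:R b1@6:L b2@8:L]
Beat 5 (R): throw ball3 h=4 -> lands@9:R; in-air after throw: [b1@6:L b2@8:L b3@9:R]
Beat 6 (L): throw ball1 h=1 -> lands@7:R; in-air after throw: [b1@7:R b2@8:L b3@9:R]
Beat 7 (R): throw ball1 h=4 -> lands@11:R; in-air after throw: [b2@8:L b3@9:R b1@11:R]
Beat 8 (L): throw ball2 h=2 -> lands@10:L; in-air after throw: [b3@9:R b2@10:L b1@11:R]
Ball 2: thrown@1 h=2 -> first land @3; rethrown@3 h=5 -> second land @8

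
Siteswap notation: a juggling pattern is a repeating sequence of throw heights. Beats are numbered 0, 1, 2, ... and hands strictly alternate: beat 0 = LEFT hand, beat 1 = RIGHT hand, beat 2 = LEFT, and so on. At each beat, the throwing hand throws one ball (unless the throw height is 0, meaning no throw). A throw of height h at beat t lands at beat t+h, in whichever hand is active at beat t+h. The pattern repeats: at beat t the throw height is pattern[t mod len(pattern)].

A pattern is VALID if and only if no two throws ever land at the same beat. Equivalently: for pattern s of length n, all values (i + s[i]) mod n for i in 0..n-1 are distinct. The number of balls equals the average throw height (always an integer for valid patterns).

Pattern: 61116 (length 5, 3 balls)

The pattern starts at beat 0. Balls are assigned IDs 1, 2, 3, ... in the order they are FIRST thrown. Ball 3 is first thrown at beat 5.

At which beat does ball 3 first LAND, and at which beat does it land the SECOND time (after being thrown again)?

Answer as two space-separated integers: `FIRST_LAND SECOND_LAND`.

Answer: 11 12

Derivation:
Beat 0 (L): throw ball1 h=6 -> lands@6:L; in-air after throw: [b1@6:L]
Beat 1 (R): throw ball2 h=1 -> lands@2:L; in-air after throw: [b2@2:L b1@6:L]
Beat 2 (L): throw ball2 h=1 -> lands@3:R; in-air after throw: [b2@3:R b1@6:L]
Beat 3 (R): throw ball2 h=1 -> lands@4:L; in-air after throw: [b2@4:L b1@6:L]
Beat 4 (L): throw ball2 h=6 -> lands@10:L; in-air after throw: [b1@6:L b2@10:L]
Beat 5 (R): throw ball3 h=6 -> lands@11:R; in-air after throw: [b1@6:L b2@10:L b3@11:R]
Beat 6 (L): throw ball1 h=1 -> lands@7:R; in-air after throw: [b1@7:R b2@10:L b3@11:R]
Beat 7 (R): throw ball1 h=1 -> lands@8:L; in-air after throw: [b1@8:L b2@10:L b3@11:R]
Beat 8 (L): throw ball1 h=1 -> lands@9:R; in-air after throw: [b1@9:R b2@10:L b3@11:R]
Beat 9 (R): throw ball1 h=6 -> lands@15:R; in-air after throw: [b2@10:L b3@11:R b1@15:R]
Beat 10 (L): throw ball2 h=6 -> lands@16:L; in-air after throw: [b3@11:R b1@15:R b2@16:L]
Beat 11 (R): throw ball3 h=1 -> lands@12:L; in-air after throw: [b3@12:L b1@15:R b2@16:L]
Beat 12 (L): throw ball3 h=1 -> lands@13:R; in-air after throw: [b3@13:R b1@15:R b2@16:L]
Ball 3: thrown@5 h=6 -> first land @11; rethrown@11 h=1 -> second land @12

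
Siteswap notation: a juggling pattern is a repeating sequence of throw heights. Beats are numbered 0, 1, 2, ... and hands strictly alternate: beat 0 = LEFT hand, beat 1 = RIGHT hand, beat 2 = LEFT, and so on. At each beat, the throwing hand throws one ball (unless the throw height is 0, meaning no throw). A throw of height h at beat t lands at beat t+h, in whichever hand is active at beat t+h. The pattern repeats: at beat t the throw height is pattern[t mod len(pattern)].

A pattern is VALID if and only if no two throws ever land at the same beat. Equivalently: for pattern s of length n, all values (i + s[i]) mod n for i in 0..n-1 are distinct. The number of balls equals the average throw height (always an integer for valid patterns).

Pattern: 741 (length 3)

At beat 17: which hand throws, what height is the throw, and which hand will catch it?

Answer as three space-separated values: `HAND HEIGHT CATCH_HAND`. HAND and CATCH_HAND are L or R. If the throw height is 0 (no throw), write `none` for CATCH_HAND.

Beat 17: 17 mod 2 = 1, so hand = R
Throw height = pattern[17 mod 3] = pattern[2] = 1
Lands at beat 17+1=18, 18 mod 2 = 0, so catch hand = L

Answer: R 1 L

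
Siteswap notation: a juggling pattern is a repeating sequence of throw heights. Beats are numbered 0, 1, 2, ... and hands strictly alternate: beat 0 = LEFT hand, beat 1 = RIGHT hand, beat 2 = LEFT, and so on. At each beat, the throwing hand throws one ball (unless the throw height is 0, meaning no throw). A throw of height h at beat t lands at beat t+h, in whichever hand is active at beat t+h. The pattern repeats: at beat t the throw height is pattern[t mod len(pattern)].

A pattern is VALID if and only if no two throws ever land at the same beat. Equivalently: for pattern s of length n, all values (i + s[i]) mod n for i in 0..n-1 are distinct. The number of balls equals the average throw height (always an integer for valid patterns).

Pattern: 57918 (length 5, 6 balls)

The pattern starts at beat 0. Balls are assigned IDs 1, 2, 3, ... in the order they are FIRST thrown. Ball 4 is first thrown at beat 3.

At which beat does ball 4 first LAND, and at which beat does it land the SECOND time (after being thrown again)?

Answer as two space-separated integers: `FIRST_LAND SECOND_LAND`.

Beat 0 (L): throw ball1 h=5 -> lands@5:R; in-air after throw: [b1@5:R]
Beat 1 (R): throw ball2 h=7 -> lands@8:L; in-air after throw: [b1@5:R b2@8:L]
Beat 2 (L): throw ball3 h=9 -> lands@11:R; in-air after throw: [b1@5:R b2@8:L b3@11:R]
Beat 3 (R): throw ball4 h=1 -> lands@4:L; in-air after throw: [b4@4:L b1@5:R b2@8:L b3@11:R]
Beat 4 (L): throw ball4 h=8 -> lands@12:L; in-air after throw: [b1@5:R b2@8:L b3@11:R b4@12:L]
Beat 5 (R): throw ball1 h=5 -> lands@10:L; in-air after throw: [b2@8:L b1@10:L b3@11:R b4@12:L]
Beat 6 (L): throw ball5 h=7 -> lands@13:R; in-air after throw: [b2@8:L b1@10:L b3@11:R b4@12:L b5@13:R]
Beat 7 (R): throw ball6 h=9 -> lands@16:L; in-air after throw: [b2@8:L b1@10:L b3@11:R b4@12:L b5@13:R b6@16:L]
Beat 8 (L): throw ball2 h=1 -> lands@9:R; in-air after throw: [b2@9:R b1@10:L b3@11:R b4@12:L b5@13:R b6@16:L]
Beat 9 (R): throw ball2 h=8 -> lands@17:R; in-air after throw: [b1@10:L b3@11:R b4@12:L b5@13:R b6@16:L b2@17:R]
Beat 10 (L): throw ball1 h=5 -> lands@15:R; in-air after throw: [b3@11:R b4@12:L b5@13:R b1@15:R b6@16:L b2@17:R]
Beat 11 (R): throw ball3 h=7 -> lands@18:L; in-air after throw: [b4@12:L b5@13:R b1@15:R b6@16:L b2@17:R b3@18:L]
Beat 12 (L): throw ball4 h=9 -> lands@21:R; in-air after throw: [b5@13:R b1@15:R b6@16:L b2@17:R b3@18:L b4@21:R]
Ball 4: thrown@3 h=1 -> first land @4; rethrown@4 h=8 -> second land @12

Answer: 4 12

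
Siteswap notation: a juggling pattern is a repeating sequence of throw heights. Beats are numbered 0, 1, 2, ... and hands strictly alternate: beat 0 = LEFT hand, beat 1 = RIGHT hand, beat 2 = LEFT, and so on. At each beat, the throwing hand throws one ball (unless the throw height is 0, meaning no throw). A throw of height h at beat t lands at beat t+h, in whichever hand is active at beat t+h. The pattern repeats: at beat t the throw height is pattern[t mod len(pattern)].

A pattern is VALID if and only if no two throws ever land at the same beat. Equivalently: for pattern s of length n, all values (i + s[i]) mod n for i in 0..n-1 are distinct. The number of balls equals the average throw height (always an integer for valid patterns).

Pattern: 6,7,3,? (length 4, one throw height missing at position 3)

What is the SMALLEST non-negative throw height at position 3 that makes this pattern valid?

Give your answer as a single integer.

Answer: 0

Derivation:
i=0: (0 + 6) mod 4 = 2
i=1: (1 + 7) mod 4 = 0
i=2: (2 + 3) mod 4 = 1
i=3: s[i]=? (unknown)
Known residues: [0, 1, 2]; need a permutation of 0..3, so missing residue r = 3
Need (3 + s) mod 4 = 3; smallest s = (3 - 3) mod 4 = 0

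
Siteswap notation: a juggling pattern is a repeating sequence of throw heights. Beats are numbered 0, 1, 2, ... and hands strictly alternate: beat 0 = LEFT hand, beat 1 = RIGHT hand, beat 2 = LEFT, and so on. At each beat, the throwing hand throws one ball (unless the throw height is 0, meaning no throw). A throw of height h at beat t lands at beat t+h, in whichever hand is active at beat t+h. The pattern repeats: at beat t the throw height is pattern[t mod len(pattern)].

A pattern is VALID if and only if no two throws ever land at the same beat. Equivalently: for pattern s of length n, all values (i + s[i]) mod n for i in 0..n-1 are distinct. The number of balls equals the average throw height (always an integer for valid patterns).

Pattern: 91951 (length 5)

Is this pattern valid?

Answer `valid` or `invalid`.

Answer: valid

Derivation:
i=0: (i + s[i]) mod n = (0 + 9) mod 5 = 4
i=1: (i + s[i]) mod n = (1 + 1) mod 5 = 2
i=2: (i + s[i]) mod n = (2 + 9) mod 5 = 1
i=3: (i + s[i]) mod n = (3 + 5) mod 5 = 3
i=4: (i + s[i]) mod n = (4 + 1) mod 5 = 0
Residues: [4, 2, 1, 3, 0], distinct: True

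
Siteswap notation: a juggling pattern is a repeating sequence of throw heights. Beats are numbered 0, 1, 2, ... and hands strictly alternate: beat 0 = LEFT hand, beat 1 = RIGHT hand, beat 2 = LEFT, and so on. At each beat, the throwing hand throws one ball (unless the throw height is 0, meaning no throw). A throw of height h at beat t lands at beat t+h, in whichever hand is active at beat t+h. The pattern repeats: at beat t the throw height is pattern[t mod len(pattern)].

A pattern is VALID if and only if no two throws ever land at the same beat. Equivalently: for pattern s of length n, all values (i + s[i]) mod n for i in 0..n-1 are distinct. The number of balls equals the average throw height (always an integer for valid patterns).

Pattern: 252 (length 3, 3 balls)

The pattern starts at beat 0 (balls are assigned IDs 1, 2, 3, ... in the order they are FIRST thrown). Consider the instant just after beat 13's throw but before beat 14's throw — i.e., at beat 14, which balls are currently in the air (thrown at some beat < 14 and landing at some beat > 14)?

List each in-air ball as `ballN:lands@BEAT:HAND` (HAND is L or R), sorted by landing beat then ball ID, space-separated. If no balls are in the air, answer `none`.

Answer: ball2:lands@15:R ball1:lands@18:L

Derivation:
Beat 0 (L): throw ball1 h=2 -> lands@2:L; in-air after throw: [b1@2:L]
Beat 1 (R): throw ball2 h=5 -> lands@6:L; in-air after throw: [b1@2:L b2@6:L]
Beat 2 (L): throw ball1 h=2 -> lands@4:L; in-air after throw: [b1@4:L b2@6:L]
Beat 3 (R): throw ball3 h=2 -> lands@5:R; in-air after throw: [b1@4:L b3@5:R b2@6:L]
Beat 4 (L): throw ball1 h=5 -> lands@9:R; in-air after throw: [b3@5:R b2@6:L b1@9:R]
Beat 5 (R): throw ball3 h=2 -> lands@7:R; in-air after throw: [b2@6:L b3@7:R b1@9:R]
Beat 6 (L): throw ball2 h=2 -> lands@8:L; in-air after throw: [b3@7:R b2@8:L b1@9:R]
Beat 7 (R): throw ball3 h=5 -> lands@12:L; in-air after throw: [b2@8:L b1@9:R b3@12:L]
Beat 8 (L): throw ball2 h=2 -> lands@10:L; in-air after throw: [b1@9:R b2@10:L b3@12:L]
Beat 9 (R): throw ball1 h=2 -> lands@11:R; in-air after throw: [b2@10:L b1@11:R b3@12:L]
Beat 10 (L): throw ball2 h=5 -> lands@15:R; in-air after throw: [b1@11:R b3@12:L b2@15:R]
Beat 11 (R): throw ball1 h=2 -> lands@13:R; in-air after throw: [b3@12:L b1@13:R b2@15:R]
Beat 12 (L): throw ball3 h=2 -> lands@14:L; in-air after throw: [b1@13:R b3@14:L b2@15:R]
Beat 13 (R): throw ball1 h=5 -> lands@18:L; in-air after throw: [b3@14:L b2@15:R b1@18:L]
Beat 14 (L): throw ball3 h=2 -> lands@16:L; in-air after throw: [b2@15:R b3@16:L b1@18:L]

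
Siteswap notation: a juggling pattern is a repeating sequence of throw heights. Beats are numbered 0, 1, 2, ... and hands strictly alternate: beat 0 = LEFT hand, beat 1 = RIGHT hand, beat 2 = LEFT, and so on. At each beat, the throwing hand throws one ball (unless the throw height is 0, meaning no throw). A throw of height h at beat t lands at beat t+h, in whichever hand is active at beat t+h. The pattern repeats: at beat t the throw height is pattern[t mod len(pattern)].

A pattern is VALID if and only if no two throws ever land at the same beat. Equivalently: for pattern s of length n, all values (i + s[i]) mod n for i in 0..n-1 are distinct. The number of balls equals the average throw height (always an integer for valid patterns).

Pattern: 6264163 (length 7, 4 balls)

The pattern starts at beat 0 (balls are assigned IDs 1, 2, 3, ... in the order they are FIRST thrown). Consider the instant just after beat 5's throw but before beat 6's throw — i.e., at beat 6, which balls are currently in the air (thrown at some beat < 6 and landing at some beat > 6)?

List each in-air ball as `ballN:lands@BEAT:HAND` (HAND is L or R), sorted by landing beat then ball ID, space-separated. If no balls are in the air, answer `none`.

Answer: ball2:lands@7:R ball3:lands@8:L ball4:lands@11:R

Derivation:
Beat 0 (L): throw ball1 h=6 -> lands@6:L; in-air after throw: [b1@6:L]
Beat 1 (R): throw ball2 h=2 -> lands@3:R; in-air after throw: [b2@3:R b1@6:L]
Beat 2 (L): throw ball3 h=6 -> lands@8:L; in-air after throw: [b2@3:R b1@6:L b3@8:L]
Beat 3 (R): throw ball2 h=4 -> lands@7:R; in-air after throw: [b1@6:L b2@7:R b3@8:L]
Beat 4 (L): throw ball4 h=1 -> lands@5:R; in-air after throw: [b4@5:R b1@6:L b2@7:R b3@8:L]
Beat 5 (R): throw ball4 h=6 -> lands@11:R; in-air after throw: [b1@6:L b2@7:R b3@8:L b4@11:R]
Beat 6 (L): throw ball1 h=3 -> lands@9:R; in-air after throw: [b2@7:R b3@8:L b1@9:R b4@11:R]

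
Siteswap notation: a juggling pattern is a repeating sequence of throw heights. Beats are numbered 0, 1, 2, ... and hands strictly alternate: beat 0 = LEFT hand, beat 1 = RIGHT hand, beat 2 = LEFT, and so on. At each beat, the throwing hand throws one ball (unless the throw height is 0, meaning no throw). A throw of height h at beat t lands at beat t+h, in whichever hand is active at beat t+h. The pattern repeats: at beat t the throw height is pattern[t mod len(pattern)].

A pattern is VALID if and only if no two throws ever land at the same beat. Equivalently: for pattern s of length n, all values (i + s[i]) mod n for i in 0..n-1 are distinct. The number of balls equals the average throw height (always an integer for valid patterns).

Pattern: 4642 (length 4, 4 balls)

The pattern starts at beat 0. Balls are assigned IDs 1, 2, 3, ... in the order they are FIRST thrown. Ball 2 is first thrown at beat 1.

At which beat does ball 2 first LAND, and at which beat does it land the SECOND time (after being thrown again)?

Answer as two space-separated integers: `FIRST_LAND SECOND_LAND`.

Answer: 7 9

Derivation:
Beat 0 (L): throw ball1 h=4 -> lands@4:L; in-air after throw: [b1@4:L]
Beat 1 (R): throw ball2 h=6 -> lands@7:R; in-air after throw: [b1@4:L b2@7:R]
Beat 2 (L): throw ball3 h=4 -> lands@6:L; in-air after throw: [b1@4:L b3@6:L b2@7:R]
Beat 3 (R): throw ball4 h=2 -> lands@5:R; in-air after throw: [b1@4:L b4@5:R b3@6:L b2@7:R]
Beat 4 (L): throw ball1 h=4 -> lands@8:L; in-air after throw: [b4@5:R b3@6:L b2@7:R b1@8:L]
Beat 5 (R): throw ball4 h=6 -> lands@11:R; in-air after throw: [b3@6:L b2@7:R b1@8:L b4@11:R]
Beat 6 (L): throw ball3 h=4 -> lands@10:L; in-air after throw: [b2@7:R b1@8:L b3@10:L b4@11:R]
Beat 7 (R): throw ball2 h=2 -> lands@9:R; in-air after throw: [b1@8:L b2@9:R b3@10:L b4@11:R]
Beat 8 (L): throw ball1 h=4 -> lands@12:L; in-air after throw: [b2@9:R b3@10:L b4@11:R b1@12:L]
Beat 9 (R): throw ball2 h=6 -> lands@15:R; in-air after throw: [b3@10:L b4@11:R b1@12:L b2@15:R]
Ball 2: thrown@1 h=6 -> first land @7; rethrown@7 h=2 -> second land @9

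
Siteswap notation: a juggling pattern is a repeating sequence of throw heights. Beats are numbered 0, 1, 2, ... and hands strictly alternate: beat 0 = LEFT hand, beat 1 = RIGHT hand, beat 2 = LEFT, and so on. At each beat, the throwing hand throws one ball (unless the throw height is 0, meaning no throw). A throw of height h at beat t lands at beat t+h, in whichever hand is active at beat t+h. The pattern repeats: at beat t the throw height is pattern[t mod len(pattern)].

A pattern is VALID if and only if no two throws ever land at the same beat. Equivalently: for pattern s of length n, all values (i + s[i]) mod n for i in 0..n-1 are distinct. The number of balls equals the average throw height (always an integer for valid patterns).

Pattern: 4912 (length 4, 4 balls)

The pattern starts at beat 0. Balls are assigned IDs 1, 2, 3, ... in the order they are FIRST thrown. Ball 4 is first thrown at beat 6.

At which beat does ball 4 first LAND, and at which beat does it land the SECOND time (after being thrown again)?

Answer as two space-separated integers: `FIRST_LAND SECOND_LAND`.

Beat 0 (L): throw ball1 h=4 -> lands@4:L; in-air after throw: [b1@4:L]
Beat 1 (R): throw ball2 h=9 -> lands@10:L; in-air after throw: [b1@4:L b2@10:L]
Beat 2 (L): throw ball3 h=1 -> lands@3:R; in-air after throw: [b3@3:R b1@4:L b2@10:L]
Beat 3 (R): throw ball3 h=2 -> lands@5:R; in-air after throw: [b1@4:L b3@5:R b2@10:L]
Beat 4 (L): throw ball1 h=4 -> lands@8:L; in-air after throw: [b3@5:R b1@8:L b2@10:L]
Beat 5 (R): throw ball3 h=9 -> lands@14:L; in-air after throw: [b1@8:L b2@10:L b3@14:L]
Beat 6 (L): throw ball4 h=1 -> lands@7:R; in-air after throw: [b4@7:R b1@8:L b2@10:L b3@14:L]
Beat 7 (R): throw ball4 h=2 -> lands@9:R; in-air after throw: [b1@8:L b4@9:R b2@10:L b3@14:L]
Beat 8 (L): throw ball1 h=4 -> lands@12:L; in-air after throw: [b4@9:R b2@10:L b1@12:L b3@14:L]
Beat 9 (R): throw ball4 h=9 -> lands@18:L; in-air after throw: [b2@10:L b1@12:L b3@14:L b4@18:L]
Ball 4: thrown@6 h=1 -> first land @7; rethrown@7 h=2 -> second land @9

Answer: 7 9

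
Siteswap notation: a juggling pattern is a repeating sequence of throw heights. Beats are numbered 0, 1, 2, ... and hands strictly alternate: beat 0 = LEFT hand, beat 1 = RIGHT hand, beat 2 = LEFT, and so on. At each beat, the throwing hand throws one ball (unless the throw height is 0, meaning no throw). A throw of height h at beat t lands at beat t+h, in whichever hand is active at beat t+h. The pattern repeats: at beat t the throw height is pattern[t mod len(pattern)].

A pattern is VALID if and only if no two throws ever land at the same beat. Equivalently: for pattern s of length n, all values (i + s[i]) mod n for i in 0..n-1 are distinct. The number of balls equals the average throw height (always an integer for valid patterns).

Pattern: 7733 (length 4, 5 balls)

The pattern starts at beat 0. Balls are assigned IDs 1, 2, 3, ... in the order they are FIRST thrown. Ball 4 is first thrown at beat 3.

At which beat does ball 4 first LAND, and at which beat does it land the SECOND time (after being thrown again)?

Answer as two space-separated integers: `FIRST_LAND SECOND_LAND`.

Answer: 6 9

Derivation:
Beat 0 (L): throw ball1 h=7 -> lands@7:R; in-air after throw: [b1@7:R]
Beat 1 (R): throw ball2 h=7 -> lands@8:L; in-air after throw: [b1@7:R b2@8:L]
Beat 2 (L): throw ball3 h=3 -> lands@5:R; in-air after throw: [b3@5:R b1@7:R b2@8:L]
Beat 3 (R): throw ball4 h=3 -> lands@6:L; in-air after throw: [b3@5:R b4@6:L b1@7:R b2@8:L]
Beat 4 (L): throw ball5 h=7 -> lands@11:R; in-air after throw: [b3@5:R b4@6:L b1@7:R b2@8:L b5@11:R]
Beat 5 (R): throw ball3 h=7 -> lands@12:L; in-air after throw: [b4@6:L b1@7:R b2@8:L b5@11:R b3@12:L]
Beat 6 (L): throw ball4 h=3 -> lands@9:R; in-air after throw: [b1@7:R b2@8:L b4@9:R b5@11:R b3@12:L]
Beat 7 (R): throw ball1 h=3 -> lands@10:L; in-air after throw: [b2@8:L b4@9:R b1@10:L b5@11:R b3@12:L]
Beat 8 (L): throw ball2 h=7 -> lands@15:R; in-air after throw: [b4@9:R b1@10:L b5@11:R b3@12:L b2@15:R]
Beat 9 (R): throw ball4 h=7 -> lands@16:L; in-air after throw: [b1@10:L b5@11:R b3@12:L b2@15:R b4@16:L]
Ball 4: thrown@3 h=3 -> first land @6; rethrown@6 h=3 -> second land @9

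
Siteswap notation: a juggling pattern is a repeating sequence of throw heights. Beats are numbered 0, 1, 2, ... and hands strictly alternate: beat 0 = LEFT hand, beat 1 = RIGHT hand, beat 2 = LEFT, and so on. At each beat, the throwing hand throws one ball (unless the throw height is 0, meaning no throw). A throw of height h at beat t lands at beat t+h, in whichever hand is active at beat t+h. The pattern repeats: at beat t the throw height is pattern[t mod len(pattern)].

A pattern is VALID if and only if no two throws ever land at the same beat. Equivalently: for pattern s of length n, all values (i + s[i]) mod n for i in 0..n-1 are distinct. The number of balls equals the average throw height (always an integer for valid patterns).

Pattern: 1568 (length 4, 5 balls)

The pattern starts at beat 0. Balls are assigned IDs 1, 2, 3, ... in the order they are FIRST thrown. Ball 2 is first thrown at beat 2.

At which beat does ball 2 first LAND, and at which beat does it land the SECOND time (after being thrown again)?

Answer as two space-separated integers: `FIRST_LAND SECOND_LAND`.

Answer: 8 9

Derivation:
Beat 0 (L): throw ball1 h=1 -> lands@1:R; in-air after throw: [b1@1:R]
Beat 1 (R): throw ball1 h=5 -> lands@6:L; in-air after throw: [b1@6:L]
Beat 2 (L): throw ball2 h=6 -> lands@8:L; in-air after throw: [b1@6:L b2@8:L]
Beat 3 (R): throw ball3 h=8 -> lands@11:R; in-air after throw: [b1@6:L b2@8:L b3@11:R]
Beat 4 (L): throw ball4 h=1 -> lands@5:R; in-air after throw: [b4@5:R b1@6:L b2@8:L b3@11:R]
Beat 5 (R): throw ball4 h=5 -> lands@10:L; in-air after throw: [b1@6:L b2@8:L b4@10:L b3@11:R]
Beat 6 (L): throw ball1 h=6 -> lands@12:L; in-air after throw: [b2@8:L b4@10:L b3@11:R b1@12:L]
Beat 7 (R): throw ball5 h=8 -> lands@15:R; in-air after throw: [b2@8:L b4@10:L b3@11:R b1@12:L b5@15:R]
Beat 8 (L): throw ball2 h=1 -> lands@9:R; in-air after throw: [b2@9:R b4@10:L b3@11:R b1@12:L b5@15:R]
Beat 9 (R): throw ball2 h=5 -> lands@14:L; in-air after throw: [b4@10:L b3@11:R b1@12:L b2@14:L b5@15:R]
Ball 2: thrown@2 h=6 -> first land @8; rethrown@8 h=1 -> second land @9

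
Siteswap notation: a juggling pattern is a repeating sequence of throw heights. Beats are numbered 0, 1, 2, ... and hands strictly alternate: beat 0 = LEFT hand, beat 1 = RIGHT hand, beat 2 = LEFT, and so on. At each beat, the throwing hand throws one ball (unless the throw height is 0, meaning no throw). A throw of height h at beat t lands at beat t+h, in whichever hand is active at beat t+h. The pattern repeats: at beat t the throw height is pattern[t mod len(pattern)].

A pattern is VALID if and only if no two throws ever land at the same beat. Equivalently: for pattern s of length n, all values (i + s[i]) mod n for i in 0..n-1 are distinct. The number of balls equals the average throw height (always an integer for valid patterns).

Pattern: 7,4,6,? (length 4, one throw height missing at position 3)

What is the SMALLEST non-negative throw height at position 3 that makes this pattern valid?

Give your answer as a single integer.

i=0: (0 + 7) mod 4 = 3
i=1: (1 + 4) mod 4 = 1
i=2: (2 + 6) mod 4 = 0
i=3: s[i]=? (unknown)
Known residues: [0, 1, 3]; need a permutation of 0..3, so missing residue r = 2
Need (3 + s) mod 4 = 2; smallest s = (2 - 3) mod 4 = 3

Answer: 3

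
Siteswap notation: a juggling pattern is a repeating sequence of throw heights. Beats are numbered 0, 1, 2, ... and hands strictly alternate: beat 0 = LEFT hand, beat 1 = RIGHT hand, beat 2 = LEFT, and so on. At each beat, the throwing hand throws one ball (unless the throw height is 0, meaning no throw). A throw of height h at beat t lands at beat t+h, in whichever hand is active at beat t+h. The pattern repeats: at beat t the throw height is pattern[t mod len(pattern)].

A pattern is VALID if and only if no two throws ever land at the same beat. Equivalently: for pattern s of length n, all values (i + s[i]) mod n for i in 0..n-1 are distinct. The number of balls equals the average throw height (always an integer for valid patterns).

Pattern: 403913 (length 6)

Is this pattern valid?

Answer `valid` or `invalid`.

Answer: invalid

Derivation:
i=0: (i + s[i]) mod n = (0 + 4) mod 6 = 4
i=1: (i + s[i]) mod n = (1 + 0) mod 6 = 1
i=2: (i + s[i]) mod n = (2 + 3) mod 6 = 5
i=3: (i + s[i]) mod n = (3 + 9) mod 6 = 0
i=4: (i + s[i]) mod n = (4 + 1) mod 6 = 5
i=5: (i + s[i]) mod n = (5 + 3) mod 6 = 2
Residues: [4, 1, 5, 0, 5, 2], distinct: False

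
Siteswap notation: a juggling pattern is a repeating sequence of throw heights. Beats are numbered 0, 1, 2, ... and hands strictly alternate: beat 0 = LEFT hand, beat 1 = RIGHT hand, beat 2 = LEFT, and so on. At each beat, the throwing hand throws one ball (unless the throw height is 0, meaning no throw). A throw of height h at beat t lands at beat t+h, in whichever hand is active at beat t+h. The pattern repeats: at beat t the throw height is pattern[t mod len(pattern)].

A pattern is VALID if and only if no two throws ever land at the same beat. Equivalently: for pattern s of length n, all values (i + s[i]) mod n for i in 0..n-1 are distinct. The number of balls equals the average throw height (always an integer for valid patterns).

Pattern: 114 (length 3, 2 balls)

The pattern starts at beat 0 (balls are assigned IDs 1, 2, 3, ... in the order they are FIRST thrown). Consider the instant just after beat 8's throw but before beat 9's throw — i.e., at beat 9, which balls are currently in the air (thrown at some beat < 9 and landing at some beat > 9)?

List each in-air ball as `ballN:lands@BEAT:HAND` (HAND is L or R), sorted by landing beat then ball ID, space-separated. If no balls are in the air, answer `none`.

Answer: ball1:lands@12:L

Derivation:
Beat 0 (L): throw ball1 h=1 -> lands@1:R; in-air after throw: [b1@1:R]
Beat 1 (R): throw ball1 h=1 -> lands@2:L; in-air after throw: [b1@2:L]
Beat 2 (L): throw ball1 h=4 -> lands@6:L; in-air after throw: [b1@6:L]
Beat 3 (R): throw ball2 h=1 -> lands@4:L; in-air after throw: [b2@4:L b1@6:L]
Beat 4 (L): throw ball2 h=1 -> lands@5:R; in-air after throw: [b2@5:R b1@6:L]
Beat 5 (R): throw ball2 h=4 -> lands@9:R; in-air after throw: [b1@6:L b2@9:R]
Beat 6 (L): throw ball1 h=1 -> lands@7:R; in-air after throw: [b1@7:R b2@9:R]
Beat 7 (R): throw ball1 h=1 -> lands@8:L; in-air after throw: [b1@8:L b2@9:R]
Beat 8 (L): throw ball1 h=4 -> lands@12:L; in-air after throw: [b2@9:R b1@12:L]
Beat 9 (R): throw ball2 h=1 -> lands@10:L; in-air after throw: [b2@10:L b1@12:L]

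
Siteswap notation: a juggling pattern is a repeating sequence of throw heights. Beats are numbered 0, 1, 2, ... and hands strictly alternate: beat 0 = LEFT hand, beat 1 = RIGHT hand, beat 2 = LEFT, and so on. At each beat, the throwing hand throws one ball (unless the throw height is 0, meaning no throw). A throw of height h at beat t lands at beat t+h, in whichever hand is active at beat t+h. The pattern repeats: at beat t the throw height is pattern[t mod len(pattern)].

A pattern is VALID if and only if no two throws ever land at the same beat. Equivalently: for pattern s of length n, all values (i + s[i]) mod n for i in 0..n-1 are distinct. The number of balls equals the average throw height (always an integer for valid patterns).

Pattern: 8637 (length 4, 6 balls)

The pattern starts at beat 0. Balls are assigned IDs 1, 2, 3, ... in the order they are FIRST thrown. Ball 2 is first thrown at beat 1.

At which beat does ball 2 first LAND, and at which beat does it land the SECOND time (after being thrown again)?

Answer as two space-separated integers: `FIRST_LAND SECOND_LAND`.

Beat 0 (L): throw ball1 h=8 -> lands@8:L; in-air after throw: [b1@8:L]
Beat 1 (R): throw ball2 h=6 -> lands@7:R; in-air after throw: [b2@7:R b1@8:L]
Beat 2 (L): throw ball3 h=3 -> lands@5:R; in-air after throw: [b3@5:R b2@7:R b1@8:L]
Beat 3 (R): throw ball4 h=7 -> lands@10:L; in-air after throw: [b3@5:R b2@7:R b1@8:L b4@10:L]
Beat 4 (L): throw ball5 h=8 -> lands@12:L; in-air after throw: [b3@5:R b2@7:R b1@8:L b4@10:L b5@12:L]
Beat 5 (R): throw ball3 h=6 -> lands@11:R; in-air after throw: [b2@7:R b1@8:L b4@10:L b3@11:R b5@12:L]
Beat 6 (L): throw ball6 h=3 -> lands@9:R; in-air after throw: [b2@7:R b1@8:L b6@9:R b4@10:L b3@11:R b5@12:L]
Beat 7 (R): throw ball2 h=7 -> lands@14:L; in-air after throw: [b1@8:L b6@9:R b4@10:L b3@11:R b5@12:L b2@14:L]
Beat 8 (L): throw ball1 h=8 -> lands@16:L; in-air after throw: [b6@9:R b4@10:L b3@11:R b5@12:L b2@14:L b1@16:L]
Beat 9 (R): throw ball6 h=6 -> lands@15:R; in-air after throw: [b4@10:L b3@11:R b5@12:L b2@14:L b6@15:R b1@16:L]
Beat 10 (L): throw ball4 h=3 -> lands@13:R; in-air after throw: [b3@11:R b5@12:L b4@13:R b2@14:L b6@15:R b1@16:L]
Beat 11 (R): throw ball3 h=7 -> lands@18:L; in-air after throw: [b5@12:L b4@13:R b2@14:L b6@15:R b1@16:L b3@18:L]
Beat 12 (L): throw ball5 h=8 -> lands@20:L; in-air after throw: [b4@13:R b2@14:L b6@15:R b1@16:L b3@18:L b5@20:L]
Beat 13 (R): throw ball4 h=6 -> lands@19:R; in-air after throw: [b2@14:L b6@15:R b1@16:L b3@18:L b4@19:R b5@20:L]
Beat 14 (L): throw ball2 h=3 -> lands@17:R; in-air after throw: [b6@15:R b1@16:L b2@17:R b3@18:L b4@19:R b5@20:L]
Ball 2: thrown@1 h=6 -> first land @7; rethrown@7 h=7 -> second land @14

Answer: 7 14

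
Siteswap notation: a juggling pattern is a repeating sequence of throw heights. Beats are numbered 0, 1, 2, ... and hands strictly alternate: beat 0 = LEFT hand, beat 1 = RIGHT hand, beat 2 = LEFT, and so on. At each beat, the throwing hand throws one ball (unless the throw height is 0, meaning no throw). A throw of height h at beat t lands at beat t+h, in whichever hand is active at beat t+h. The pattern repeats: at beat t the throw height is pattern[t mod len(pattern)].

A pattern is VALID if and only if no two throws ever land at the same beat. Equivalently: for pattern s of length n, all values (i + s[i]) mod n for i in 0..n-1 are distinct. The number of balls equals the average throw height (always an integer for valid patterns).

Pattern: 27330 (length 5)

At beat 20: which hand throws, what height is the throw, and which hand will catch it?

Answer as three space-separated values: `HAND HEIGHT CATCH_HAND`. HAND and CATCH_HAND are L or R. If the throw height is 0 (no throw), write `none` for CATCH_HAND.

Answer: L 2 L

Derivation:
Beat 20: 20 mod 2 = 0, so hand = L
Throw height = pattern[20 mod 5] = pattern[0] = 2
Lands at beat 20+2=22, 22 mod 2 = 0, so catch hand = L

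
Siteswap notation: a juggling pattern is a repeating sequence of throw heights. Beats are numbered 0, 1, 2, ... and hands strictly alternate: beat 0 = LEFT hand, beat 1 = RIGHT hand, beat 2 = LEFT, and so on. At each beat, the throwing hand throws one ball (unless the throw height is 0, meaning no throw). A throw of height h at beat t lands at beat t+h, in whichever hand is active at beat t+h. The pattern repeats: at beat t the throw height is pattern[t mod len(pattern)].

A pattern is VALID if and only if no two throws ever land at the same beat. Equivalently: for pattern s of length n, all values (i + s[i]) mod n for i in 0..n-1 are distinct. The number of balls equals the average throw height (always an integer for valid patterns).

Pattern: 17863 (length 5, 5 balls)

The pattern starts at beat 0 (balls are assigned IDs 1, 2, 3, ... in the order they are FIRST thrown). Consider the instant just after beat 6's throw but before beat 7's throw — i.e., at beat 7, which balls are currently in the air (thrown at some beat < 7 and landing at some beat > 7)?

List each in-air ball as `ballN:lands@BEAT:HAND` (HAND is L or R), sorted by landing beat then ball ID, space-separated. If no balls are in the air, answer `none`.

Beat 0 (L): throw ball1 h=1 -> lands@1:R; in-air after throw: [b1@1:R]
Beat 1 (R): throw ball1 h=7 -> lands@8:L; in-air after throw: [b1@8:L]
Beat 2 (L): throw ball2 h=8 -> lands@10:L; in-air after throw: [b1@8:L b2@10:L]
Beat 3 (R): throw ball3 h=6 -> lands@9:R; in-air after throw: [b1@8:L b3@9:R b2@10:L]
Beat 4 (L): throw ball4 h=3 -> lands@7:R; in-air after throw: [b4@7:R b1@8:L b3@9:R b2@10:L]
Beat 5 (R): throw ball5 h=1 -> lands@6:L; in-air after throw: [b5@6:L b4@7:R b1@8:L b3@9:R b2@10:L]
Beat 6 (L): throw ball5 h=7 -> lands@13:R; in-air after throw: [b4@7:R b1@8:L b3@9:R b2@10:L b5@13:R]
Beat 7 (R): throw ball4 h=8 -> lands@15:R; in-air after throw: [b1@8:L b3@9:R b2@10:L b5@13:R b4@15:R]

Answer: ball1:lands@8:L ball3:lands@9:R ball2:lands@10:L ball5:lands@13:R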